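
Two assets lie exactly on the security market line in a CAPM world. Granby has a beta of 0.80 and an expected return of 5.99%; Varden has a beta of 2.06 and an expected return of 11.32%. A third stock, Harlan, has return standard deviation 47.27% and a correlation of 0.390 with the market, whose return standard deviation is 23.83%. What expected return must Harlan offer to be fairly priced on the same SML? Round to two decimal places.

MRP = (11.32% − 5.99%) / (2.06 − 0.80) = 4.2302%
R_f = 5.99% − 0.80 × 4.2302% = 2.6058%
β_Harlan = ρ·σ_i/σ_m = 0.390 × 47.27 / 23.83 = 0.7736
E(R_Harlan) = R_f + β × MRP = 2.6058% + 0.7736 × 4.2302% = 5.88%

5.88%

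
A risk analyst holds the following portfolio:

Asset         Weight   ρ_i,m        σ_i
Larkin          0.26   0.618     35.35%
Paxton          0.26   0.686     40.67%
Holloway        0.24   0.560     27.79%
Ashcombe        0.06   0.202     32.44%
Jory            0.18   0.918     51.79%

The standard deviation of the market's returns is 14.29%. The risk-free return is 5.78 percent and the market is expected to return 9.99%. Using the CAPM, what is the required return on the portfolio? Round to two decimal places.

β_Larkin = 0.618 × 35.35% / 14.29% = 1.5288
β_Paxton = 0.686 × 40.67% / 14.29% = 1.9524
β_Holloway = 0.560 × 27.79% / 14.29% = 1.0890
β_Ashcombe = 0.202 × 32.44% / 14.29% = 0.4586
β_Jory = 0.918 × 51.79% / 14.29% = 3.3270
β_P = Σ w_i β_i = 0.26×1.5288 + 0.26×1.9524 + 0.24×1.0890 + 0.06×0.4586 + 0.18×3.3270 = 1.7928
MRP = 9.99% − 5.78% = 4.21%
E(R_P) = R_f + β_P × MRP = 5.78% + 1.7928 × 4.21% = 13.33%

13.33%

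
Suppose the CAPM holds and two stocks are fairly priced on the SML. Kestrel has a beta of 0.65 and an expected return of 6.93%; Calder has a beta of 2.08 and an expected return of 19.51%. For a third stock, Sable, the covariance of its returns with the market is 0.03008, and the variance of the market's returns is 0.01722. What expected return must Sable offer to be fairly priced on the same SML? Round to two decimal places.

16.58%

MRP = (19.51% − 6.93%) / (2.08 − 0.65) = 8.7972%
R_f = 6.93% − 0.65 × 8.7972% = 1.2118%
β_Sable = Cov / Var(R_m) = 0.03008 / 0.01722 = 1.7468
E(R_Sable) = R_f + β × MRP = 1.2118% + 1.7468 × 8.7972% = 16.58%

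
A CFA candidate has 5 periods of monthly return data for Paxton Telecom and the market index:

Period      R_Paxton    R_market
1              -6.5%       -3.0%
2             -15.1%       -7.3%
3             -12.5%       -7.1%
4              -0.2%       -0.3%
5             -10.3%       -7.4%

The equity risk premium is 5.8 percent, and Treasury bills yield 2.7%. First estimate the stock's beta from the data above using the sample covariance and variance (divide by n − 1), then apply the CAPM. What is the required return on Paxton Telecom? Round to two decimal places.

12.59%

Mean R_i = (-6.5 − 15.1 − 12.5 − 0.2 − 10.3) / 5 = -8.9200%
Mean R_m = (-3.0 − 7.3 − 7.1 − 0.3 − 7.4) / 5 = -5.0200%
Σ(R_i − R̄_i)(R_m − R̄_m) = 70.8680  ⇒  Cov = 70.8680 / 4 = 17.7170
Σ(R_m − R̄_m)² = 41.5480  ⇒  Var(R_m) = 41.5480 / 4 = 10.3870
β = Cov / Var(R_m) = 17.7170 / 10.3870 = 1.7057
E(R) = R_f + β × MRP = 2.7% + 1.7057 × 5.8% = 12.59%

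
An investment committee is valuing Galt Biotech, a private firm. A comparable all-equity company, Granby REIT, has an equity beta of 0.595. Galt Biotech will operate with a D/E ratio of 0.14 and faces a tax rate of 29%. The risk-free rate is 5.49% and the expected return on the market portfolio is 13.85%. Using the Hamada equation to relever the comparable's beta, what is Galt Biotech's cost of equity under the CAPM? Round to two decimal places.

β_L = β_U × [1 + (1 − t)(D/E)] = 0.595 × [1 + (1 − 0.29) × 0.14]
    = 0.595 × [1 + 0.71 × 0.14] = 0.595 × 1.0994 = 0.6541
MRP = 13.85% − 5.49% = 8.36%
E(R) = R_f + β_L × MRP = 5.49% + 0.6541 × 8.36% = 10.96%

10.96%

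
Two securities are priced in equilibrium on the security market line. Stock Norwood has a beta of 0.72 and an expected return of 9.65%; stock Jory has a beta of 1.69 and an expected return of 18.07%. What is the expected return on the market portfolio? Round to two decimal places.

12.08%

Both satisfy E(R) = R_f + β·MRP, so the slope of the SML is
MRP = (18.07% − 9.65%) / (1.69 − 0.72) = 8.42% / 0.97 = 8.6804%
R_f = E(R_Norwood) − β_Norwood·MRP = 9.65% − 0.72 × 8.6804% = 3.4001%
E(R_m) = R_f + MRP = 3.4001% + 8.6804% = 12.08%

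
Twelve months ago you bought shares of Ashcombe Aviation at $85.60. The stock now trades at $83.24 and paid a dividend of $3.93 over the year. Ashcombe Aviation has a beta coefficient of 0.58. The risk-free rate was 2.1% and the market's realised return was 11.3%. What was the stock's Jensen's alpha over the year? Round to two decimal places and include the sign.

-5.60%

Realised HPR = (P1 + D1 − P0) / P0 = (83.24 + 3.93 − 85.60) / 85.60 = 1.57 / 85.60 = 1.8341%
MRP = 11.3% − 2.1% = 9.20%
CAPM required = R_f + β·MRP = 2.1% + 0.58 × 9.2% = 7.4360%
α = realised − required = 1.8341% − 7.4360% = -5.60%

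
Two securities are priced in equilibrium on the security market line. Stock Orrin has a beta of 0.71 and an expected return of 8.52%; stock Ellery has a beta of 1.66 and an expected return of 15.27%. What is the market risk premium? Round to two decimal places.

Both satisfy E(R) = R_f + β·MRP, so the slope of the SML is
MRP = (15.27% − 8.52%) / (1.66 − 0.71) = 6.75% / 0.95 = 7.1053%

7.11%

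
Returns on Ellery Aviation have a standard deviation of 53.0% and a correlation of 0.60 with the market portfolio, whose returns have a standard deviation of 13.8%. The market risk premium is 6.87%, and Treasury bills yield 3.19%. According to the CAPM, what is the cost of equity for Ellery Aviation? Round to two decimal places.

19.02%

β = ρ × σ_i / σ_m = 0.60 × 53.0% / 13.8% = 2.3043
E(R) = 3.19% + 2.3043 × 6.87% = 19.02%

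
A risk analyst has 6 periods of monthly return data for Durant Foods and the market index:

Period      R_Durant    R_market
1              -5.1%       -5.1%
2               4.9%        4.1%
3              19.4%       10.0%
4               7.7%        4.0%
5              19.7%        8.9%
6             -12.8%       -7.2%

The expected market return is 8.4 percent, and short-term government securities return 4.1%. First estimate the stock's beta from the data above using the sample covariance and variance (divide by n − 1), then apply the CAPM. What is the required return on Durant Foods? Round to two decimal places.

11.82%

Mean R_i = (-5.1 + 4.9 + 19.4 + 7.7 + 19.7 − 12.8) / 6 = 5.6333%
Mean R_m = (-5.1 + 4.1 + 10.0 + 4.0 + 8.9 − 7.2) / 6 = 2.4500%
Σ(R_i − R̄_i)(R_m − R̄_m) = 455.5800  ⇒  Cov = 455.5800 / 5 = 91.1160
Σ(R_m − R̄_m)² = 253.8550  ⇒  Var(R_m) = 253.8550 / 5 = 50.7710
β = Cov / Var(R_m) = 91.1160 / 50.7710 = 1.7946
MRP = 8.4% − 4.1% = 4.30%
E(R) = R_f + β × MRP = 4.1% + 1.7946 × 4.3% = 11.82%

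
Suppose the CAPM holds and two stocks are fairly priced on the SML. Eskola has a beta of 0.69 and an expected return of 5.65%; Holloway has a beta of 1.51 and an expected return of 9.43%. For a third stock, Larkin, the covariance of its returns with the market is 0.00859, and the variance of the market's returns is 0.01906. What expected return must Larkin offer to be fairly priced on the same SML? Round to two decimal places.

MRP = (9.43% − 5.65%) / (1.51 − 0.69) = 4.6098%
R_f = 5.65% − 0.69 × 4.6098% = 2.4692%
β_Larkin = Cov / Var(R_m) = 0.00859 / 0.01906 = 0.4507
E(R_Larkin) = R_f + β × MRP = 2.4692% + 0.4507 × 4.6098% = 4.55%

4.55%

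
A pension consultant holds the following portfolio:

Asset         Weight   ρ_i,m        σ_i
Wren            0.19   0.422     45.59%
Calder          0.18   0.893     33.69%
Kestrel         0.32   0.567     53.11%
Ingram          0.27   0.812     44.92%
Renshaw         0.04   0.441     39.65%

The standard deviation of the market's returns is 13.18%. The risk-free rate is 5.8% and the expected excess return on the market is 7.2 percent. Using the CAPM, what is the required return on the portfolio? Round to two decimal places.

21.78%

β_Wren = 0.422 × 45.59% / 13.18% = 1.4597
β_Calder = 0.893 × 33.69% / 13.18% = 2.2826
β_Kestrel = 0.567 × 53.11% / 13.18% = 2.2848
β_Ingram = 0.812 × 44.92% / 13.18% = 2.7675
β_Renshaw = 0.441 × 39.65% / 13.18% = 1.3267
β_P = Σ w_i β_i = 0.19×1.4597 + 0.18×2.2826 + 0.32×2.2848 + 0.27×2.7675 + 0.04×1.3267 = 2.2196
E(R_P) = R_f + β_P × MRP = 5.8% + 2.2196 × 7.2% = 21.78%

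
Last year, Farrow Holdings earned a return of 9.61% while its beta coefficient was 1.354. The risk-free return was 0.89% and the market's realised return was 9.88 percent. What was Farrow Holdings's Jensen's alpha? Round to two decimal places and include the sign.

-3.45%

Market excess return = 9.88% − 0.89% = 8.99%
CAPM benchmark = R_f + β(R_m − R_f) = 0.89% + 1.354 × 8.99% = 13.06246%
α = actual − benchmark = 9.61% − 13.06246% = -3.45%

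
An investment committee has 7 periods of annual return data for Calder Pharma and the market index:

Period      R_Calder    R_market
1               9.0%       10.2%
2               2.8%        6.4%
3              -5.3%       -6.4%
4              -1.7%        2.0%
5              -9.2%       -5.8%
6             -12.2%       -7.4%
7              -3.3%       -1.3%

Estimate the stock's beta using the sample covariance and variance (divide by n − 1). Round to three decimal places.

1.008

Mean R_i = (9.0 + 2.8 − 5.3 − 1.7 − 9.2 − 12.2 − 3.3) / 7 = -2.8429%
Mean R_m = (10.2 + 6.4 − 6.4 + 2.0 − 5.8 − 7.4 − 1.3) / 7 = -0.3286%
Σ(R_i − R̄_i)(R_m − R̄_m) = 281.6314  ⇒  Cov = 281.6314 / 6 = 46.9386
Σ(R_m − R̄_m)² = 279.2943  ⇒  Var(R_m) = 279.2943 / 6 = 46.5491
β = Cov / Var(R_m) = 46.9386 / 46.5491 = 1.0084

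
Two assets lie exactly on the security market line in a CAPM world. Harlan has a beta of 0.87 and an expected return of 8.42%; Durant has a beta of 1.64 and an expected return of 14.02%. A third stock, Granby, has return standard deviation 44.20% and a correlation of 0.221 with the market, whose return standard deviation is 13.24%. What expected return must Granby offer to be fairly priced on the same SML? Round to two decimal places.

7.46%

MRP = (14.02% − 8.42%) / (1.64 − 0.87) = 7.2727%
R_f = 8.42% − 0.87 × 7.2727% = 2.0928%
β_Granby = ρ·σ_i/σ_m = 0.221 × 44.20 / 13.24 = 0.7378
E(R_Granby) = R_f + β × MRP = 2.0928% + 0.7378 × 7.2727% = 7.46%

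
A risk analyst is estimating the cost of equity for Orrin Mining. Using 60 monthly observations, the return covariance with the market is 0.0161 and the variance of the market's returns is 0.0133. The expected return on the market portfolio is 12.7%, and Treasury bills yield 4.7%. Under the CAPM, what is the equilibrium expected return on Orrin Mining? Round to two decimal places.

β = Cov(R_i, R_m) / Var(R_m) = 0.0161 / 0.0133 = 1.2105
MRP = 12.7% − 4.7% = 8.00%
E(R) = R_f + β × MRP = 4.7% + 1.2105 × 8.0% = 14.38%

14.38%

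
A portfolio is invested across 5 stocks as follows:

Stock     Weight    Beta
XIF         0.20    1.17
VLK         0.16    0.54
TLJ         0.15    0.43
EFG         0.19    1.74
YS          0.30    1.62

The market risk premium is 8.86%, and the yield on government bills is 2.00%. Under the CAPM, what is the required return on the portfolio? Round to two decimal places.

β_P = Σ w_i β_i = 0.20×1.17 + 0.16×0.54 + 0.15×0.43 + 0.19×1.74 + 0.30×1.62 = 1.2015
E(R_P) = R_f + β_P × MRP = 2.00% + 1.2015 × 8.86% = 12.65%

12.65%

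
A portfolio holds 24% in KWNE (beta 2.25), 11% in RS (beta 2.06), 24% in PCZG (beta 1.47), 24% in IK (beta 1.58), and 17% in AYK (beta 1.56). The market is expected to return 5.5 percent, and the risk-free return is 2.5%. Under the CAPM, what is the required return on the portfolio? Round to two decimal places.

β_P = Σ w_i β_i = 0.24×2.25 + 0.11×2.06 + 0.24×1.47 + 0.24×1.58 + 0.17×1.56 = 1.7638
MRP = 5.5% − 2.5% = 3.00%
E(R_P) = R_f + β_P × MRP = 2.5% + 1.7638 × 3.0% = 7.79%

7.79%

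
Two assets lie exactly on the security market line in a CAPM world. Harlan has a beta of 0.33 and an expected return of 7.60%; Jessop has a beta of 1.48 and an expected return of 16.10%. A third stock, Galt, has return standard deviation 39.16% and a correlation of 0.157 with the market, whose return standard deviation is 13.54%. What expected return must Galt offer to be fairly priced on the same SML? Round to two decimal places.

8.52%

MRP = (16.10% − 7.60%) / (1.48 − 0.33) = 7.3913%
R_f = 7.60% − 0.33 × 7.3913% = 5.1609%
β_Galt = ρ·σ_i/σ_m = 0.157 × 39.16 / 13.54 = 0.4541
E(R_Galt) = R_f + β × MRP = 5.1609% + 0.4541 × 7.3913% = 8.52%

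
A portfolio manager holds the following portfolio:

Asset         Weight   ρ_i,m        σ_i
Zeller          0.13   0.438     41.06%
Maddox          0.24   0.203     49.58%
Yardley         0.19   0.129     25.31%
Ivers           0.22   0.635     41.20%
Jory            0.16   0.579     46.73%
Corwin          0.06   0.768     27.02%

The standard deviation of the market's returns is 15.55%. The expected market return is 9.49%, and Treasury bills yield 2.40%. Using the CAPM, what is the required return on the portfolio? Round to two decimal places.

10.02%

β_Zeller = 0.438 × 41.06% / 15.55% = 1.1565
β_Maddox = 0.203 × 49.58% / 15.55% = 0.6473
β_Yardley = 0.129 × 25.31% / 15.55% = 0.2100
β_Ivers = 0.635 × 41.20% / 15.55% = 1.6824
β_Jory = 0.579 × 46.73% / 15.55% = 1.7400
β_Corwin = 0.768 × 27.02% / 15.55% = 1.3345
β_P = Σ w_i β_i = 0.13×1.1565 + 0.24×0.6473 + 0.19×0.2100 + 0.22×1.6824 + 0.16×1.7400 + 0.06×1.3345 = 1.0742
MRP = 9.49% − 2.40% = 7.09%
E(R_P) = R_f + β_P × MRP = 2.40% + 1.0742 × 7.09% = 10.02%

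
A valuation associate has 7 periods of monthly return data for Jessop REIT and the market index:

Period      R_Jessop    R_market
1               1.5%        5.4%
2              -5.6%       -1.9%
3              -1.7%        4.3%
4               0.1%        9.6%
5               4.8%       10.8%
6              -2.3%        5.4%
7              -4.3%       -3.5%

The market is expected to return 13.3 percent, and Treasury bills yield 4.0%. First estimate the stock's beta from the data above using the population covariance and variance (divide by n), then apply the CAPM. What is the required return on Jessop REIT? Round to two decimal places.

Mean R_i = (1.5 − 5.6 − 1.7 + 0.1 + 4.8 − 2.3 − 4.3) / 7 = -1.0714%
Mean R_m = (5.4 − 1.9 + 4.3 + 9.6 + 10.8 + 5.4 − 3.5) / 7 = 4.3000%
Σ(R_i − R̄_i)(R_m − R̄_m) = 99.1100  ⇒  Cov = 99.1100 / 7 = 14.1586
Σ(R_m − R̄_m)² = 172.0400  ⇒  Var(R_m) = 172.0400 / 7 = 24.5771
β = Cov / Var(R_m) = 14.1586 / 24.5771 = 0.5761
MRP = 13.3% − 4.0% = 9.30%
E(R) = R_f + β × MRP = 4.0% + 0.5761 × 9.3% = 9.36%

9.36%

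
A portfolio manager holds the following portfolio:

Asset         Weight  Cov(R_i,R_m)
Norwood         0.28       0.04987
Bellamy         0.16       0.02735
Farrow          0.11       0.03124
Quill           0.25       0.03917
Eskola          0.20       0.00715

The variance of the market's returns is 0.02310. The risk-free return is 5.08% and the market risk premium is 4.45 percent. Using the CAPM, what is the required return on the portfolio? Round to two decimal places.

11.44%

β_Norwood = 0.04987 / 0.02310 = 2.1589
β_Bellamy = 0.02735 / 0.02310 = 1.1840
β_Farrow = 0.03124 / 0.02310 = 1.3524
β_Quill = 0.03917 / 0.02310 = 1.6957
β_Eskola = 0.00715 / 0.02310 = 0.3095
β_P = Σ w_i β_i = 0.28×2.1589 + 0.16×1.1840 + 0.11×1.3524 + 0.25×1.6957 + 0.20×0.3095 = 1.4285
E(R_P) = R_f + β_P × MRP = 5.08% + 1.4285 × 4.45% = 11.44%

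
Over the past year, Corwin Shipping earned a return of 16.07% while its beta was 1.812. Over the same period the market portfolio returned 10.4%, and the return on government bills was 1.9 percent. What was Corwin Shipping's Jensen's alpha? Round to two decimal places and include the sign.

-1.23%

Market excess return = 10.4% − 1.9% = 8.50%
CAPM benchmark = R_f + β(R_m − R_f) = 1.9% + 1.812 × 8.5% = 17.3020%
α = actual − benchmark = 16.07% − 17.3020% = -1.23%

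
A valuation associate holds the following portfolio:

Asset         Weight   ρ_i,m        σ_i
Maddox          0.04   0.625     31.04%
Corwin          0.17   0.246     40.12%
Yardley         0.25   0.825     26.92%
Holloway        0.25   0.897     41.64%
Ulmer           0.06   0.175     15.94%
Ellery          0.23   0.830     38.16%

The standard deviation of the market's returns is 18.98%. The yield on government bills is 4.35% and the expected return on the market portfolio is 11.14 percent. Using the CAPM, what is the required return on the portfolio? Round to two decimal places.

13.22%

β_Maddox = 0.625 × 31.04% / 18.98% = 1.0221
β_Corwin = 0.246 × 40.12% / 18.98% = 0.5200
β_Yardley = 0.825 × 26.92% / 18.98% = 1.1701
β_Holloway = 0.897 × 41.64% / 18.98% = 1.9679
β_Ulmer = 0.175 × 15.94% / 18.98% = 0.1470
β_Ellery = 0.830 × 38.16% / 18.98% = 1.6687
β_P = Σ w_i β_i = 0.04×1.0221 + 0.17×0.5200 + 0.25×1.1701 + 0.25×1.9679 + 0.06×0.1470 + 0.23×1.6687 = 1.3064
MRP = 11.14% − 4.35% = 6.79%
E(R_P) = R_f + β_P × MRP = 4.35% + 1.3064 × 6.79% = 13.22%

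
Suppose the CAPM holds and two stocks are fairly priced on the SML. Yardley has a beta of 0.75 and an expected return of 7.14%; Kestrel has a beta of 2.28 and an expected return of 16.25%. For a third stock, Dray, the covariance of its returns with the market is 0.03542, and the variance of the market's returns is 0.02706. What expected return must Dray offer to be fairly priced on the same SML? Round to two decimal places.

MRP = (16.25% − 7.14%) / (2.28 − 0.75) = 5.9542%
R_f = 7.14% − 0.75 × 5.9542% = 2.6744%
β_Dray = Cov / Var(R_m) = 0.03542 / 0.02706 = 1.3089
E(R_Dray) = R_f + β × MRP = 2.6744% + 1.3089 × 5.9542% = 10.47%

10.47%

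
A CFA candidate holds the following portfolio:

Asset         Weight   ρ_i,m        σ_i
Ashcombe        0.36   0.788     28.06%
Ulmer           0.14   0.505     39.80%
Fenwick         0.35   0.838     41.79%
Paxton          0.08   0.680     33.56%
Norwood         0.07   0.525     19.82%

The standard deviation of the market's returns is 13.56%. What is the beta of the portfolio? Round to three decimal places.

1.887

β_Ashcombe = 0.788 × 28.06% / 13.56% = 1.6306
β_Ulmer = 0.505 × 39.80% / 13.56% = 1.4822
β_Fenwick = 0.838 × 41.79% / 13.56% = 2.5826
β_Paxton = 0.680 × 33.56% / 13.56% = 1.6829
β_Norwood = 0.525 × 19.82% / 13.56% = 0.7674
β_P = Σ w_i β_i = 0.36×1.6306 + 0.14×1.4822 + 0.35×2.5826 + 0.08×1.6829 + 0.07×0.7674 = 1.8868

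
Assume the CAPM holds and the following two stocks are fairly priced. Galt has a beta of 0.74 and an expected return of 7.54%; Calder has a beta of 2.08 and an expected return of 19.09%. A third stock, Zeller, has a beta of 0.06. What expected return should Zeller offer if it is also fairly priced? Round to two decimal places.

MRP (SML slope) = (19.09% − 7.54%) / (2.08 − 0.74) = 11.55% / 1.34 = 8.6194%
R_f (intercept) = 7.54% − 0.74 × 8.6194% = 1.1616%
E(R_Zeller) = R_f + β × MRP = 1.1616% + 0.06 × 8.6194% = 1.68%

1.68%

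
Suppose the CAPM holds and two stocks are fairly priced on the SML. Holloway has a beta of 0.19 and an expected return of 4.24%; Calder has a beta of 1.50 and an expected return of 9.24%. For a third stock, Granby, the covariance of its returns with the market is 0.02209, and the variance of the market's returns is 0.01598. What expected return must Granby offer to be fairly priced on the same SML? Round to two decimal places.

MRP = (9.24% − 4.24%) / (1.50 − 0.19) = 3.8168%
R_f = 4.24% − 0.19 × 3.8168% = 3.5148%
β_Granby = Cov / Var(R_m) = 0.02209 / 0.01598 = 1.3824
E(R_Granby) = R_f + β × MRP = 3.5148% + 1.3824 × 3.8168% = 8.79%

8.79%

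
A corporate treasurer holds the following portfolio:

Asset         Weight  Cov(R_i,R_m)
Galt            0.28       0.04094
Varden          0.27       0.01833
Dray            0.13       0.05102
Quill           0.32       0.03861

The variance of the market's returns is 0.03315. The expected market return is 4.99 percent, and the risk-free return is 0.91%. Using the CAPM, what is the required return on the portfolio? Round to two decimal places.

β_Galt = 0.04094 / 0.03315 = 1.2350
β_Varden = 0.01833 / 0.03315 = 0.5529
β_Dray = 0.05102 / 0.03315 = 1.5391
β_Quill = 0.03861 / 0.03315 = 1.1647
β_P = Σ w_i β_i = 0.28×1.2350 + 0.27×0.5529 + 0.13×1.5391 + 0.32×1.1647 = 1.0679
MRP = 4.99% − 0.91% = 4.08%
E(R_P) = R_f + β_P × MRP = 0.91% + 1.0679 × 4.08% = 5.27%

5.27%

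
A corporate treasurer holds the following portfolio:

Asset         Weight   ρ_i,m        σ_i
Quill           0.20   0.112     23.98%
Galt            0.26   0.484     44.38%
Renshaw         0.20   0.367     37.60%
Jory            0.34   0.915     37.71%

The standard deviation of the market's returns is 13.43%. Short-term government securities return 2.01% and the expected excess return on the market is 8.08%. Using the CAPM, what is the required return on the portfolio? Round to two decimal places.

β_Quill = 0.112 × 23.98% / 13.43% = 0.2000
β_Galt = 0.484 × 44.38% / 13.43% = 1.5994
β_Renshaw = 0.367 × 37.60% / 13.43% = 1.0275
β_Jory = 0.915 × 37.71% / 13.43% = 2.5692
β_P = Σ w_i β_i = 0.20×0.2000 + 0.26×1.5994 + 0.20×1.0275 + 0.34×2.5692 = 1.5349
E(R_P) = R_f + β_P × MRP = 2.01% + 1.5349 × 8.08% = 14.41%

14.41%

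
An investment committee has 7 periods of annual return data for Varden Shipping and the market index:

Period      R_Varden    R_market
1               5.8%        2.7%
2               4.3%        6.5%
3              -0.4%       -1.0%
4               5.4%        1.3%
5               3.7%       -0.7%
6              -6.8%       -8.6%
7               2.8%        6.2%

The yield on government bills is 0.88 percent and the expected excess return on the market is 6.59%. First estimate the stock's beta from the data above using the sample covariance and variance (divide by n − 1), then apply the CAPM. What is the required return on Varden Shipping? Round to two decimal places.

Mean R_i = (5.8 + 4.3 − 0.4 + 5.4 + 3.7 − 6.8 + 2.8) / 7 = 2.1143%
Mean R_m = (2.7 + 6.5 − 1.0 + 1.3 − 0.7 − 8.6 + 6.2) / 7 = 0.9143%
Σ(R_i − R̄_i)(R_m − R̄_m) = 110.7486  ⇒  Cov = 110.7486 / 6 = 18.4581
Σ(R_m − R̄_m)² = 159.2686  ⇒  Var(R_m) = 159.2686 / 6 = 26.5448
β = Cov / Var(R_m) = 18.4581 / 26.5448 = 0.6954
E(R) = R_f + β × MRP = 0.88% + 0.6954 × 6.59% = 5.46%

5.46%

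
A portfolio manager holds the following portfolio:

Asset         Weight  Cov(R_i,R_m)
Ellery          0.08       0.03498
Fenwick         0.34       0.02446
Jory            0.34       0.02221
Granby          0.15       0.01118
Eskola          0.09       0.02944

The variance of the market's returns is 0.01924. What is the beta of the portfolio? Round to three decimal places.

1.195

β_Ellery = 0.03498 / 0.01924 = 1.8181
β_Fenwick = 0.02446 / 0.01924 = 1.2713
β_Jory = 0.02221 / 0.01924 = 1.1544
β_Granby = 0.01118 / 0.01924 = 0.5811
β_Eskola = 0.02944 / 0.01924 = 1.5301
β_P = Σ w_i β_i = 0.08×1.8181 + 0.34×1.2713 + 0.34×1.1544 + 0.15×0.5811 + 0.09×1.5301 = 1.1951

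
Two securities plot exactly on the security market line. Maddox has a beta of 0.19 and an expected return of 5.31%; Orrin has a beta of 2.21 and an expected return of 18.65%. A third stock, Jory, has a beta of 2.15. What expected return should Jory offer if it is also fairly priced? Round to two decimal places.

18.25%

MRP (SML slope) = (18.65% − 5.31%) / (2.21 − 0.19) = 13.34% / 2.02 = 6.6040%
R_f (intercept) = 5.31% − 0.19 × 6.6040% = 4.0552%
E(R_Jory) = R_f + β × MRP = 4.0552% + 2.15 × 6.6040% = 18.25%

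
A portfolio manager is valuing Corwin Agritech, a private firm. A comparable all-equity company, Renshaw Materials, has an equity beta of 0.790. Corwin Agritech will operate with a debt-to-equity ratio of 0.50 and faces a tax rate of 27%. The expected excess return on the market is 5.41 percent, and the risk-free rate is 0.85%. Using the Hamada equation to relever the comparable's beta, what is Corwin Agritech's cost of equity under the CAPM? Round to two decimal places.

6.68%

β_L = β_U × [1 + (1 − t)(D/E)] = 0.790 × [1 + (1 − 0.27) × 0.50]
    = 0.790 × [1 + 0.73 × 0.50] = 0.790 × 1.3650 = 1.0784
E(R) = R_f + β_L × MRP = 0.85% + 1.0784 × 5.41% = 6.68%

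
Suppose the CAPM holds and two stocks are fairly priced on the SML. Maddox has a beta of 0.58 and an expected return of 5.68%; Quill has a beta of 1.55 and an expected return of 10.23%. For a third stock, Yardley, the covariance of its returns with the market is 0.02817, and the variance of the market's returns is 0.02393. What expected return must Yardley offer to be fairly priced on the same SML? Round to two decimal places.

8.48%

MRP = (10.23% − 5.68%) / (1.55 − 0.58) = 4.6907%
R_f = 5.68% − 0.58 × 4.6907% = 2.9594%
β_Yardley = Cov / Var(R_m) = 0.02817 / 0.02393 = 1.1772
E(R_Yardley) = R_f + β × MRP = 2.9594% + 1.1772 × 4.6907% = 8.48%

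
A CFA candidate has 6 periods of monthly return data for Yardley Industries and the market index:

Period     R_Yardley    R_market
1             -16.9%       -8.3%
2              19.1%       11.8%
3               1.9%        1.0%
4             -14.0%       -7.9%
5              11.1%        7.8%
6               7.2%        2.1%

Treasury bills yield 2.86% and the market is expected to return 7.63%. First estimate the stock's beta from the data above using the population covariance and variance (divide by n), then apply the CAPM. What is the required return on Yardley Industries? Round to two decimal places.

Mean R_i = (-16.9 + 19.1 + 1.9 − 14.0 + 11.1 + 7.2) / 6 = 1.4000%
Mean R_m = (-8.3 + 11.8 + 1.0 − 7.9 + 7.8 + 2.1) / 6 = 1.0833%
Σ(R_i − R̄_i)(R_m − R̄_m) = 570.7500  ⇒  Cov = 570.7500 / 6 = 95.1250
Σ(R_m − R̄_m)² = 329.7483  ⇒  Var(R_m) = 329.7483 / 6 = 54.9581
β = Cov / Var(R_m) = 95.1250 / 54.9581 = 1.7309
MRP = 7.63% − 2.86% = 4.77%
E(R) = R_f + β × MRP = 2.86% + 1.7309 × 4.77% = 11.12%

11.12%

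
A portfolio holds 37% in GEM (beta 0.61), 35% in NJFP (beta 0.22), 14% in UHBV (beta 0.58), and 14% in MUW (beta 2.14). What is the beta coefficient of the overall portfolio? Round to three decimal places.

0.684

β_P = Σ w_i β_i = 0.37×0.61 + 0.35×0.22 + 0.14×0.58 + 0.14×2.14 = 0.6835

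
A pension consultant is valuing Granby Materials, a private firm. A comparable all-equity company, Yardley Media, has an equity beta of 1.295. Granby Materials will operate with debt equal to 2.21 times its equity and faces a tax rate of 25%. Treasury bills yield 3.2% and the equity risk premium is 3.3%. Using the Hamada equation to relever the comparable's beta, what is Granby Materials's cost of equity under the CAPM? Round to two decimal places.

14.56%

β_L = β_U × [1 + (1 − t)(D/E)] = 1.295 × [1 + (1 − 0.25) × 2.21]
    = 1.295 × [1 + 0.75 × 2.21] = 1.295 × 2.6575 = 3.4415
E(R) = R_f + β_L × MRP = 3.2% + 3.4415 × 3.3% = 14.56%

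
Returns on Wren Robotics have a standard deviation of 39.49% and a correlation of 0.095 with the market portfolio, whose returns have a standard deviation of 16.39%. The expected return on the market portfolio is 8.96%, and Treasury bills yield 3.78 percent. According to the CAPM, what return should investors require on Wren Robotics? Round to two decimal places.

4.97%

β = ρ × σ_i / σ_m = 0.095 × 39.49% / 16.39% = 0.2289
MRP = 8.96% − 3.78% = 5.18%
E(R) = 3.78% + 0.2289 × 5.18% = 4.97%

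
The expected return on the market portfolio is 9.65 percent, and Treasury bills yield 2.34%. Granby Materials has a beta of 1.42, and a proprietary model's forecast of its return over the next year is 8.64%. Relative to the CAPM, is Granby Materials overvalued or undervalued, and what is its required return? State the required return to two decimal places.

MRP = 9.65% − 2.34% = 7.31%
Required return = R_f + β·MRP = 2.34% + 1.42 × 7.31% = 12.72%
Forecast 8.64% < required 12.72% → the stock plots below the SML → overvalued.

Overvalued; required return 12.72%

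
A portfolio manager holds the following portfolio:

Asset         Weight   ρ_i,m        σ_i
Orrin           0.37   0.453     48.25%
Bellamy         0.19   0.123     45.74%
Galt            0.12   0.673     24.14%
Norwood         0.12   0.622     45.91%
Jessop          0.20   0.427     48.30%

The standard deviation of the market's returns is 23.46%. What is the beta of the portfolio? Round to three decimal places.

β_Orrin = 0.453 × 48.25% / 23.46% = 0.9317
β_Bellamy = 0.123 × 45.74% / 23.46% = 0.2398
β_Galt = 0.673 × 24.14% / 23.46% = 0.6925
β_Norwood = 0.622 × 45.91% / 23.46% = 1.2172
β_Jessop = 0.427 × 48.30% / 23.46% = 0.8791
β_P = Σ w_i β_i = 0.37×0.9317 + 0.19×0.2398 + 0.12×0.6925 + 0.12×1.2172 + 0.20×0.8791 = 0.7953

0.795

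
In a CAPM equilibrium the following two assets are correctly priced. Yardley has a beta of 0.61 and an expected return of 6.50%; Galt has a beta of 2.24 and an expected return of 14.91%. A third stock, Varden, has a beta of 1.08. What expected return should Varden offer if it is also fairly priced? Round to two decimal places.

MRP (SML slope) = (14.91% − 6.50%) / (2.24 − 0.61) = 8.41% / 1.63 = 5.1595%
R_f (intercept) = 6.50% − 0.61 × 5.1595% = 3.3527%
E(R_Varden) = R_f + β × MRP = 3.3527% + 1.08 × 5.1595% = 8.92%

8.92%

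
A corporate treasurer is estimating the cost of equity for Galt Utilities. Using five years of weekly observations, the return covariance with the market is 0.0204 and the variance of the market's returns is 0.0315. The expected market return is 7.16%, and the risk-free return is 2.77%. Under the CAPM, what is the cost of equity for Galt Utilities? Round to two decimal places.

β = Cov(R_i, R_m) / Var(R_m) = 0.0204 / 0.0315 = 0.6476
MRP = 7.16% − 2.77% = 4.39%
E(R) = R_f + β × MRP = 2.77% + 0.6476 × 4.39% = 5.61%

5.61%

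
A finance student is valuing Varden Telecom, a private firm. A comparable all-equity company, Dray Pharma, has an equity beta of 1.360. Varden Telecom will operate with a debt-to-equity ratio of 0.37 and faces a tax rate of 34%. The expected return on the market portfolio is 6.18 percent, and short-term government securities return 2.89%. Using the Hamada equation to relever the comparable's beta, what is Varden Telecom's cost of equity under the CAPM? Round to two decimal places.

β_L = β_U × [1 + (1 − t)(D/E)] = 1.360 × [1 + (1 − 0.34) × 0.37]
    = 1.360 × [1 + 0.66 × 0.37] = 1.360 × 1.2442 = 1.6921
MRP = 6.18% − 2.89% = 3.29%
E(R) = R_f + β_L × MRP = 2.89% + 1.6921 × 3.29% = 8.46%

8.46%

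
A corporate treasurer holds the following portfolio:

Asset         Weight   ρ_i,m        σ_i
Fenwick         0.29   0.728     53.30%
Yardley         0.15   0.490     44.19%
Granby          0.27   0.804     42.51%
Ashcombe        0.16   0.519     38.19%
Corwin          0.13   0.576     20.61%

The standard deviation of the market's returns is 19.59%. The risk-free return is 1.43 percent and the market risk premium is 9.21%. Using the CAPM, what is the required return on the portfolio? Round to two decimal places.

β_Fenwick = 0.728 × 53.30% / 19.59% = 1.9807
β_Yardley = 0.490 × 44.19% / 19.59% = 1.1053
β_Granby = 0.804 × 42.51% / 19.59% = 1.7447
β_Ashcombe = 0.519 × 38.19% / 19.59% = 1.0118
β_Corwin = 0.576 × 20.61% / 19.59% = 0.6060
β_P = Σ w_i β_i = 0.29×1.9807 + 0.15×1.1053 + 0.27×1.7447 + 0.16×1.0118 + 0.13×0.6060 = 1.4519
E(R_P) = R_f + β_P × MRP = 1.43% + 1.4519 × 9.21% = 14.80%

14.80%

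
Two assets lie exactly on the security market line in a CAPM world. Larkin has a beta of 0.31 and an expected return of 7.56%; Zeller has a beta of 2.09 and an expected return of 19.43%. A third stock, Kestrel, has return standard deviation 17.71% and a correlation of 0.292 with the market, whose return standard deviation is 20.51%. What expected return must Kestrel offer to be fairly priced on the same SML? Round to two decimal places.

7.17%

MRP = (19.43% − 7.56%) / (2.09 − 0.31) = 6.6685%
R_f = 7.56% − 0.31 × 6.6685% = 5.4928%
β_Kestrel = ρ·σ_i/σ_m = 0.292 × 17.71 / 20.51 = 0.2521
E(R_Kestrel) = R_f + β × MRP = 5.4928% + 0.2521 × 6.6685% = 7.17%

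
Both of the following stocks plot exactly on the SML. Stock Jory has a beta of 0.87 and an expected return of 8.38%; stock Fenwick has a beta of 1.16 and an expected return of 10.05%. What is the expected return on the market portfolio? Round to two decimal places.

9.13%

Both satisfy E(R) = R_f + β·MRP, so the slope of the SML is
MRP = (10.05% − 8.38%) / (1.16 − 0.87) = 1.67% / 0.29 = 5.7586%
R_f = E(R_Jory) − β_Jory·MRP = 8.38% − 0.87 × 5.7586% = 3.3700%
E(R_m) = R_f + MRP = 3.3700% + 5.7586% = 9.13%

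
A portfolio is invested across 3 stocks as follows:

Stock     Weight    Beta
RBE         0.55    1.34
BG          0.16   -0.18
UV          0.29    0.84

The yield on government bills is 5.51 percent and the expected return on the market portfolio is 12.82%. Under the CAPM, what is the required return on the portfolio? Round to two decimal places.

β_P = Σ w_i β_i = 0.55×1.34 + 0.16×-0.18 + 0.29×0.84 = 0.9518
MRP = 12.82% − 5.51% = 7.31%
E(R_P) = R_f + β_P × MRP = 5.51% + 0.9518 × 7.31% = 12.47%

12.47%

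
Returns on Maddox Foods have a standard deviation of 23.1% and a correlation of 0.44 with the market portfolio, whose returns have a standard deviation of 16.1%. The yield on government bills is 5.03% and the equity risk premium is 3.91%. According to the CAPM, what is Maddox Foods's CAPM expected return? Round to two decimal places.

7.50%

β = ρ × σ_i / σ_m = 0.44 × 23.1% / 16.1% = 0.6313
E(R) = 5.03% + 0.6313 × 3.91% = 7.50%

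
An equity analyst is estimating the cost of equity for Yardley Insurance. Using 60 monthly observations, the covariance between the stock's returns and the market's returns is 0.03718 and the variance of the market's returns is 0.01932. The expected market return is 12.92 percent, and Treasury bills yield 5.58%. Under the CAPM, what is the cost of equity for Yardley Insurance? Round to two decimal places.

19.71%

β = Cov(R_i, R_m) / Var(R_m) = 0.03718 / 0.01932 = 1.9244
MRP = 12.92% − 5.58% = 7.34%
E(R) = R_f + β × MRP = 5.58% + 1.9244 × 7.34% = 19.71%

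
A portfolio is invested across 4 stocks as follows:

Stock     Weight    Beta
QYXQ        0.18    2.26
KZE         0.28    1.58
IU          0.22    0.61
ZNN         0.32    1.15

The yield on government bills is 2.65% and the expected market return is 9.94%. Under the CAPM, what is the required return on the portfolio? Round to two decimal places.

β_P = Σ w_i β_i = 0.18×2.26 + 0.28×1.58 + 0.22×0.61 + 0.32×1.15 = 1.3514
MRP = 9.94% − 2.65% = 7.29%
E(R_P) = R_f + β_P × MRP = 2.65% + 1.3514 × 7.29% = 12.50%

12.50%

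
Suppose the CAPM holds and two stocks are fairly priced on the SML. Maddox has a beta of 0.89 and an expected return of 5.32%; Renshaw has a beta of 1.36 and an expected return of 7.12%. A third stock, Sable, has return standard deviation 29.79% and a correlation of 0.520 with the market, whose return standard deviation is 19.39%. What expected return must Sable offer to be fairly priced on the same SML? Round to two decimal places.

4.97%

MRP = (7.12% − 5.32%) / (1.36 − 0.89) = 3.8298%
R_f = 5.32% − 0.89 × 3.8298% = 1.9115%
β_Sable = ρ·σ_i/σ_m = 0.520 × 29.79 / 19.39 = 0.7989
E(R_Sable) = R_f + β × MRP = 1.9115% + 0.7989 × 3.8298% = 4.97%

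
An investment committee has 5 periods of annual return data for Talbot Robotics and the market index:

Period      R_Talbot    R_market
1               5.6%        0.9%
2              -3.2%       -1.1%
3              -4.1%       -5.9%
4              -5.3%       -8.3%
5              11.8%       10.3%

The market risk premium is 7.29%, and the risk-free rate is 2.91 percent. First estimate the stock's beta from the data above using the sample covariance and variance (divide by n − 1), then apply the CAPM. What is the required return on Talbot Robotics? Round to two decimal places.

Mean R_i = (5.6 − 3.2 − 4.1 − 5.3 + 11.8) / 5 = 0.9600%
Mean R_m = (0.9 − 1.1 − 5.9 − 8.3 + 10.3) / 5 = -0.8200%
Σ(R_i − R̄_i)(R_m − R̄_m) = 202.2160  ⇒  Cov = 202.2160 / 4 = 50.5540
Σ(R_m − R̄_m)² = 208.4480  ⇒  Var(R_m) = 208.4480 / 4 = 52.1120
β = Cov / Var(R_m) = 50.5540 / 52.1120 = 0.9701
E(R) = R_f + β × MRP = 2.91% + 0.9701 × 7.29% = 9.98%

9.98%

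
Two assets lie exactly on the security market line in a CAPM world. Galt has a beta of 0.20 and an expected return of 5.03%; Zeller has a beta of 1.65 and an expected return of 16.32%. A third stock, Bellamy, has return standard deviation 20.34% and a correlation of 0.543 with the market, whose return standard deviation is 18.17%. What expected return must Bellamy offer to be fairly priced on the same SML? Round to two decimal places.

MRP = (16.32% − 5.03%) / (1.65 − 0.20) = 7.7862%
R_f = 5.03% − 0.20 × 7.7862% = 3.4728%
β_Bellamy = ρ·σ_i/σ_m = 0.543 × 20.34 / 18.17 = 0.6078
E(R_Bellamy) = R_f + β × MRP = 3.4728% + 0.6078 × 7.7862% = 8.21%

8.21%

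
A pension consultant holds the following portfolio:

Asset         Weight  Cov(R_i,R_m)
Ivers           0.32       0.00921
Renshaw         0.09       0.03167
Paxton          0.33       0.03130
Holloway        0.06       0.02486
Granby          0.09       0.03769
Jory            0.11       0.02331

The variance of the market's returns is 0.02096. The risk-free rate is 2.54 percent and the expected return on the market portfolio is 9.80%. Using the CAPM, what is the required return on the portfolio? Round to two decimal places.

β_Ivers = 0.00921 / 0.02096 = 0.4394
β_Renshaw = 0.03167 / 0.02096 = 1.5110
β_Paxton = 0.03130 / 0.02096 = 1.4933
β_Holloway = 0.02486 / 0.02096 = 1.1861
β_Granby = 0.03769 / 0.02096 = 1.7982
β_Jory = 0.02331 / 0.02096 = 1.1121
β_P = Σ w_i β_i = 0.32×0.4394 + 0.09×1.5110 + 0.33×1.4933 + 0.06×1.1861 + 0.09×1.7982 + 0.11×1.1121 = 1.1247
MRP = 9.80% − 2.54% = 7.26%
E(R_P) = R_f + β_P × MRP = 2.54% + 1.1247 × 7.26% = 10.71%

10.71%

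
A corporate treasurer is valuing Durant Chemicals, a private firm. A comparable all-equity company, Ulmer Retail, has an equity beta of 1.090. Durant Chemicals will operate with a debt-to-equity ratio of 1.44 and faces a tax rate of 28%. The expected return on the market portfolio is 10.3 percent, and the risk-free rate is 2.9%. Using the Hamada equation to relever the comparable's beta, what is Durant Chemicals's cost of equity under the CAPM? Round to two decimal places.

19.33%

β_L = β_U × [1 + (1 − t)(D/E)] = 1.090 × [1 + (1 − 0.28) × 1.44]
    = 1.090 × [1 + 0.72 × 1.44] = 1.090 × 2.0368 = 2.2201
MRP = 10.3% − 2.9% = 7.40%
E(R) = R_f + β_L × MRP = 2.9% + 2.2201 × 7.4% = 19.33%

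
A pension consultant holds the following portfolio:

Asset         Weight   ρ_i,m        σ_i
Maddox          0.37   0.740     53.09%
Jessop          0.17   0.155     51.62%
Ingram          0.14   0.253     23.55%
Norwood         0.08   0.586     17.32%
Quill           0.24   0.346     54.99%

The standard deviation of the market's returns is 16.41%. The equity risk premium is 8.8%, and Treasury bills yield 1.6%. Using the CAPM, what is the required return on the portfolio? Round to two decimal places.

β_Maddox = 0.740 × 53.09% / 16.41% = 2.3941
β_Jessop = 0.155 × 51.62% / 16.41% = 0.4876
β_Ingram = 0.253 × 23.55% / 16.41% = 0.3631
β_Norwood = 0.586 × 17.32% / 16.41% = 0.6185
β_Quill = 0.346 × 54.99% / 16.41% = 1.1594
β_P = Σ w_i β_i = 0.37×2.3941 + 0.17×0.4876 + 0.14×0.3631 + 0.08×0.6185 + 0.24×1.1594 = 1.3473
E(R_P) = R_f + β_P × MRP = 1.6% + 1.3473 × 8.8% = 13.46%

13.46%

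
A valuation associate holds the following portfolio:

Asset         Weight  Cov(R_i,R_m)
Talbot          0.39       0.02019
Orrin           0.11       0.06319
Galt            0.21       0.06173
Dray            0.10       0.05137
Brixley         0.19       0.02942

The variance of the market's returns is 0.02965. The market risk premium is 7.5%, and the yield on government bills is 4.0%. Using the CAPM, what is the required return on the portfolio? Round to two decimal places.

β_Talbot = 0.02019 / 0.02965 = 0.6809
β_Orrin = 0.06319 / 0.02965 = 2.1312
β_Galt = 0.06173 / 0.02965 = 2.0820
β_Dray = 0.05137 / 0.02965 = 1.7325
β_Brixley = 0.02942 / 0.02965 = 0.9922
β_P = Σ w_i β_i = 0.39×0.6809 + 0.11×2.1312 + 0.21×2.0820 + 0.10×1.7325 + 0.19×0.9922 = 1.2990
E(R_P) = R_f + β_P × MRP = 4.0% + 1.2990 × 7.5% = 13.74%

13.74%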